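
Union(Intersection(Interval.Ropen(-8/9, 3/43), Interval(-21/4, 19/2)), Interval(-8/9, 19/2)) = Interval(-8/9, 19/2)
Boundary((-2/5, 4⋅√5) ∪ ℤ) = {-2/5, 4⋅√5} ∪ (ℤ \ (-2/5, 4⋅√5))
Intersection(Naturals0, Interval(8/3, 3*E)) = Range(3, 9, 1)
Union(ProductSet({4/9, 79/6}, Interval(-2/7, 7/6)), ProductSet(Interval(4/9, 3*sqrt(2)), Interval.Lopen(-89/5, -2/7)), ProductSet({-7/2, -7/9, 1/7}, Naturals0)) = Union(ProductSet({4/9, 79/6}, Interval(-2/7, 7/6)), ProductSet({-7/2, -7/9, 1/7}, Naturals0), ProductSet(Interval(4/9, 3*sqrt(2)), Interval.Lopen(-89/5, -2/7)))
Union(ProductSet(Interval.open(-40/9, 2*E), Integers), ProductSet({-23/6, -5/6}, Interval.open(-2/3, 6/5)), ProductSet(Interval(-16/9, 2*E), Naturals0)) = Union(ProductSet({-23/6, -5/6}, Interval.open(-2/3, 6/5)), ProductSet(Interval.open(-40/9, 2*E), Integers), ProductSet(Interval(-16/9, 2*E), Naturals0))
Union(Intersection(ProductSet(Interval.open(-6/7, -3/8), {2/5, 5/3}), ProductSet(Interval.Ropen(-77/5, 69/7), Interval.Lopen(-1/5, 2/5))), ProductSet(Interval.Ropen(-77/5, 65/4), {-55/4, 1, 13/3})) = Union(ProductSet(Interval.Ropen(-77/5, 65/4), {-55/4, 1, 13/3}), ProductSet(Interval.open(-6/7, -3/8), {2/5}))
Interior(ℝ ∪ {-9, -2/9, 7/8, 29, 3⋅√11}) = ℝ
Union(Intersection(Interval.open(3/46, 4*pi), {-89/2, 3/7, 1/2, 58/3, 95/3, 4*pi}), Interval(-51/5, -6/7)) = Union({3/7, 1/2}, Interval(-51/5, -6/7))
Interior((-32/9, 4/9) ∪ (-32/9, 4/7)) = (-32/9, 4/7)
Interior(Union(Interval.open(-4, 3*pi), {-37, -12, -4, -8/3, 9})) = Interval.open(-4, 3*pi)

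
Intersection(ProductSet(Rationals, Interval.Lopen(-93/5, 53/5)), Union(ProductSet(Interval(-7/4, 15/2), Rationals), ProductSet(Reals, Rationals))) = ProductSet(Rationals, Intersection(Interval.Lopen(-93/5, 53/5), Rationals))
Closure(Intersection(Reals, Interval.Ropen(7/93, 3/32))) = Interval(7/93, 3/32)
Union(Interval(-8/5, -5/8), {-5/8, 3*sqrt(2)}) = Union({3*sqrt(2)}, Interval(-8/5, -5/8))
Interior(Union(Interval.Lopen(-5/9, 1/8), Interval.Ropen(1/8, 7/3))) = Interval.open(-5/9, 7/3)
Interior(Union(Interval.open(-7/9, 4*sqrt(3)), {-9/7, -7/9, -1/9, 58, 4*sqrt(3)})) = Interval.open(-7/9, 4*sqrt(3))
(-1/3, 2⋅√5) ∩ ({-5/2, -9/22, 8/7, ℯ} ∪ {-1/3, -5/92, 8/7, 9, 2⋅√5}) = {-5/92, 8/7, ℯ}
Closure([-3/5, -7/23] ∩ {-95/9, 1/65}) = ∅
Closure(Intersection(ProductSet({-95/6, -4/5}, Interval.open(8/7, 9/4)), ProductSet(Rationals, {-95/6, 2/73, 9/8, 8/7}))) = EmptySet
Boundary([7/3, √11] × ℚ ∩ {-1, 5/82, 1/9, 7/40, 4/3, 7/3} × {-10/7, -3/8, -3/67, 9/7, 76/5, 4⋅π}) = {7/3} × {-10/7, -3/8, -3/67, 9/7, 76/5}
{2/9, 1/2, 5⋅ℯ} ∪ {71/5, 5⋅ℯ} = {2/9, 1/2, 71/5, 5⋅ℯ}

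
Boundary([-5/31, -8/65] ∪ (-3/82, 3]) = {-5/31, -8/65, -3/82, 3}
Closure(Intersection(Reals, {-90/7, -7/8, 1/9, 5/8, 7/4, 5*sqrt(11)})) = {-90/7, -7/8, 1/9, 5/8, 7/4, 5*sqrt(11)}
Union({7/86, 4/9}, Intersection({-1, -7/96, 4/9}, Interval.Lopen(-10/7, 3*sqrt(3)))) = {-1, -7/96, 7/86, 4/9}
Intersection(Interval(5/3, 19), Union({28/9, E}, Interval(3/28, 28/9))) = Interval(5/3, 28/9)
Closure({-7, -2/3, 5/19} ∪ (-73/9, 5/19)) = [-73/9, 5/19]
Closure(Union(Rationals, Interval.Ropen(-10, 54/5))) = Union(Interval(-oo, oo), Rationals)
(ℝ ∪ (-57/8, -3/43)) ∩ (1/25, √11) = (1/25, √11)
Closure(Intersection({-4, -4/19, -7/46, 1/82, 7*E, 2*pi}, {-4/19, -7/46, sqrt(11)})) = {-4/19, -7/46}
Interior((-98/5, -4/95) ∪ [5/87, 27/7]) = (-98/5, -4/95) ∪ (5/87, 27/7)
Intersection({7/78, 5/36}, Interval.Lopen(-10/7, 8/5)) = {7/78, 5/36}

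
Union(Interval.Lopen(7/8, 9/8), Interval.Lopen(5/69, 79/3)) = Interval.Lopen(5/69, 79/3)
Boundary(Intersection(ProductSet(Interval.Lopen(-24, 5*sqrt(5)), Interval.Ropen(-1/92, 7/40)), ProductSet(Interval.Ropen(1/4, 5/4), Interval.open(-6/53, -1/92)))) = EmptySet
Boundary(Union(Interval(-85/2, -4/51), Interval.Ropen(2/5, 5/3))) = {-85/2, -4/51, 2/5, 5/3}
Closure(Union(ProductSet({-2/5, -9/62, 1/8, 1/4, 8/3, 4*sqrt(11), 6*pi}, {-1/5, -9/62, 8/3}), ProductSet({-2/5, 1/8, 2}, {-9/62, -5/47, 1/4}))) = Union(ProductSet({-2/5, 1/8, 2}, {-9/62, -5/47, 1/4}), ProductSet({-2/5, -9/62, 1/8, 1/4, 8/3, 4*sqrt(11), 6*pi}, {-1/5, -9/62, 8/3}))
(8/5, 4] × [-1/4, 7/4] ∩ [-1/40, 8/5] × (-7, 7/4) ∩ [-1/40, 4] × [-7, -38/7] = ∅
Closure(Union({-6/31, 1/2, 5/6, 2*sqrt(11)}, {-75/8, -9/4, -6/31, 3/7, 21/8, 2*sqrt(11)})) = {-75/8, -9/4, -6/31, 3/7, 1/2, 5/6, 21/8, 2*sqrt(11)}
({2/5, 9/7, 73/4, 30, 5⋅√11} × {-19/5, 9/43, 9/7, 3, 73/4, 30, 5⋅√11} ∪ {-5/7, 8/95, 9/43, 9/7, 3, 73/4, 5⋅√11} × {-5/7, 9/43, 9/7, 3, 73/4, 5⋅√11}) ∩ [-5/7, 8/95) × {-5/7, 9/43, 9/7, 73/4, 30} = {-5/7} × {-5/7, 9/43, 9/7, 73/4}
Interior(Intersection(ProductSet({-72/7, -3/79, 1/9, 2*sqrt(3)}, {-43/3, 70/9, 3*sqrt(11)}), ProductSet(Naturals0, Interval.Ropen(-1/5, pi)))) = EmptySet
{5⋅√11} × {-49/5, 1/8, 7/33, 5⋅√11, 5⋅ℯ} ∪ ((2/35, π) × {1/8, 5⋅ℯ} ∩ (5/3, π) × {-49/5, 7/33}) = {5⋅√11} × {-49/5, 1/8, 7/33, 5⋅√11, 5⋅ℯ}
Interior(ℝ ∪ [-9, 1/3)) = (-∞, ∞)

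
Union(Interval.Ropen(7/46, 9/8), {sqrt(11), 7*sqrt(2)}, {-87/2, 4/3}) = Union({-87/2, 4/3, sqrt(11), 7*sqrt(2)}, Interval.Ropen(7/46, 9/8))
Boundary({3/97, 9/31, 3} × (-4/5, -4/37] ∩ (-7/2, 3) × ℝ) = {3/97, 9/31} × [-4/5, -4/37]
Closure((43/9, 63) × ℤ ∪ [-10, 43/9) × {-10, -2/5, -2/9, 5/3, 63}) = ([43/9, 63] × ℤ) ∪ ([-10, 43/9] × {-10, -2/5, -2/9, 5/3, 63})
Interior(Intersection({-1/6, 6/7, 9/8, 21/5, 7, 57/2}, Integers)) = EmptySet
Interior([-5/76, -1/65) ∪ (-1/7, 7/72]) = (-1/7, 7/72)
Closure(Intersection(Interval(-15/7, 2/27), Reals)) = Interval(-15/7, 2/27)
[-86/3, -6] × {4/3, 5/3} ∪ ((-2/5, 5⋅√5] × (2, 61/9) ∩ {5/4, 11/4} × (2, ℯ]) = ({5/4, 11/4} × (2, ℯ]) ∪ ([-86/3, -6] × {4/3, 5/3})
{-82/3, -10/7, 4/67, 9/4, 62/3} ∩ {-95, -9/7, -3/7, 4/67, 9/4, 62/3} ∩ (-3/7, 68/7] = {4/67, 9/4}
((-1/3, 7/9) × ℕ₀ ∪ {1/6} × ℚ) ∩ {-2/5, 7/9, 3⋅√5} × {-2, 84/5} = ∅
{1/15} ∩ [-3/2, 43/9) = {1/15}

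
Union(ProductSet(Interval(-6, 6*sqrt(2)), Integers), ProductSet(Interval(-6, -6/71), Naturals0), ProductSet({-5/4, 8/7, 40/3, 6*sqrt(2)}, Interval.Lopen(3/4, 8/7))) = Union(ProductSet({-5/4, 8/7, 40/3, 6*sqrt(2)}, Interval.Lopen(3/4, 8/7)), ProductSet(Interval(-6, 6*sqrt(2)), Integers))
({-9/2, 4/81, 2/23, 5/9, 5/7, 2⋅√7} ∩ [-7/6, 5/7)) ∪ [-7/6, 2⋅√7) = [-7/6, 2⋅√7)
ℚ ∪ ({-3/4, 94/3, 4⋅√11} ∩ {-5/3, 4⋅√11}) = ℚ ∪ {4⋅√11}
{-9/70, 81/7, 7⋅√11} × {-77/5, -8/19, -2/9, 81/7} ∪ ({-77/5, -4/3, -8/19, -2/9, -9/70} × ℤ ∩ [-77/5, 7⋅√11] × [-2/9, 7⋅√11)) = ({-77/5, -4/3, -8/19, -2/9, -9/70} × {0, 1, …, 23}) ∪ ({-9/70, 81/7, 7⋅√11} × {-77/5, -8/19, -2/9, 81/7})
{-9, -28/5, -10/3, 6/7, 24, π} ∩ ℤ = {-9, 24}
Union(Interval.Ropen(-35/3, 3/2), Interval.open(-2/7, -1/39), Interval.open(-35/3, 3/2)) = Interval.Ropen(-35/3, 3/2)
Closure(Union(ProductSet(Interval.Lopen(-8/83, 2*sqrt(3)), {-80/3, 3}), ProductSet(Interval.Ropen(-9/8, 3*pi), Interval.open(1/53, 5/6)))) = Union(ProductSet({-9/8, 3*pi}, Interval(1/53, 5/6)), ProductSet(Interval(-9/8, 3*pi), {1/53, 5/6}), ProductSet(Interval.Ropen(-9/8, 3*pi), Interval.open(1/53, 5/6)), ProductSet(Interval(-8/83, 2*sqrt(3)), {-80/3, 3}))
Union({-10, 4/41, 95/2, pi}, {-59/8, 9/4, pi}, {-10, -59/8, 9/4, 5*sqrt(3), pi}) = {-10, -59/8, 4/41, 9/4, 95/2, 5*sqrt(3), pi}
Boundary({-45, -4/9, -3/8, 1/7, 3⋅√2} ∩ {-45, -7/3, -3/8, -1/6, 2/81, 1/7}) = {-45, -3/8, 1/7}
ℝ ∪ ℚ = ℝ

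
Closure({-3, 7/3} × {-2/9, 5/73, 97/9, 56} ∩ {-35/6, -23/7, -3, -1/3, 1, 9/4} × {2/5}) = ∅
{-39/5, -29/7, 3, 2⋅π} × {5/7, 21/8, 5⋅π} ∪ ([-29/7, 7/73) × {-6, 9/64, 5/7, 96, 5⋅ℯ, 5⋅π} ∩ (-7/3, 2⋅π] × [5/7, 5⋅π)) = ((-7/3, 7/73) × {5/7, 5⋅ℯ}) ∪ ({-39/5, -29/7, 3, 2⋅π} × {5/7, 21/8, 5⋅π})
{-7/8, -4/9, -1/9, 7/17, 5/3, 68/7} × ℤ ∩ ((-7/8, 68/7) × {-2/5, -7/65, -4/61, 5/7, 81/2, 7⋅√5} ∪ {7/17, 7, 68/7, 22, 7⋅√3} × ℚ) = {7/17, 68/7} × ℤ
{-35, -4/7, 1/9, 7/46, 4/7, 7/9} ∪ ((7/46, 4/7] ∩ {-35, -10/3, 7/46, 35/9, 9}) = {-35, -4/7, 1/9, 7/46, 4/7, 7/9}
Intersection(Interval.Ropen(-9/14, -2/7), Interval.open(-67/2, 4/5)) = Interval.Ropen(-9/14, -2/7)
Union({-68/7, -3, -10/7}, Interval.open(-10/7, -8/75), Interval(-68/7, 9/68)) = Interval(-68/7, 9/68)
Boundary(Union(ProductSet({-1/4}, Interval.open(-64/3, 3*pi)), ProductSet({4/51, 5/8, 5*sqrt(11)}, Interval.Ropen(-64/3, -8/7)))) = Union(ProductSet({-1/4}, Interval(-64/3, 3*pi)), ProductSet({4/51, 5/8, 5*sqrt(11)}, Interval(-64/3, -8/7)))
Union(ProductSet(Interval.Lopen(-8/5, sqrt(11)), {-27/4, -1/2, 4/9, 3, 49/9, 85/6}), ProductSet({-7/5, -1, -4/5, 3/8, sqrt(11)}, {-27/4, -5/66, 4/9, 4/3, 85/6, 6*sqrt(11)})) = Union(ProductSet({-7/5, -1, -4/5, 3/8, sqrt(11)}, {-27/4, -5/66, 4/9, 4/3, 85/6, 6*sqrt(11)}), ProductSet(Interval.Lopen(-8/5, sqrt(11)), {-27/4, -1/2, 4/9, 3, 49/9, 85/6}))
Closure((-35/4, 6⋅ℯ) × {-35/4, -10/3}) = [-35/4, 6⋅ℯ] × {-35/4, -10/3}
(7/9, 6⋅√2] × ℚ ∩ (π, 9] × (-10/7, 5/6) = (π, 6⋅√2] × (ℚ ∩ (-10/7, 5/6))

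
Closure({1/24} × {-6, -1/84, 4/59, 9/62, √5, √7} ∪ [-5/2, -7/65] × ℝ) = ([-5/2, -7/65] × ℝ) ∪ ({1/24} × {-6, -1/84, 4/59, 9/62, √5, √7})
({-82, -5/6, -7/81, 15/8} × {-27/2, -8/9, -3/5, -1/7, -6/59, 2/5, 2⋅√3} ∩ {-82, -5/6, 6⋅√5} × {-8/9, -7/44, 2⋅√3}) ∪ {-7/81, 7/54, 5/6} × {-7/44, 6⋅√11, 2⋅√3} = ({-82, -5/6} × {-8/9, 2⋅√3}) ∪ ({-7/81, 7/54, 5/6} × {-7/44, 6⋅√11, 2⋅√3})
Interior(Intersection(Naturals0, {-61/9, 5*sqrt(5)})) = EmptySet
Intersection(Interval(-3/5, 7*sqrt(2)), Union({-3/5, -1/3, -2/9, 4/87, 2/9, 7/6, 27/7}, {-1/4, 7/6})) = {-3/5, -1/3, -1/4, -2/9, 4/87, 2/9, 7/6, 27/7}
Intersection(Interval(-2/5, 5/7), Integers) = Range(0, 1, 1)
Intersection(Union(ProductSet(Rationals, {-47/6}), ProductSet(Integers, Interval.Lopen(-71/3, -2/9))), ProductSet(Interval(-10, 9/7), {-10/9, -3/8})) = ProductSet(Range(-10, 2, 1), {-10/9, -3/8})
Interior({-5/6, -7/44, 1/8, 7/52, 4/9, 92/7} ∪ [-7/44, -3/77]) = (-7/44, -3/77)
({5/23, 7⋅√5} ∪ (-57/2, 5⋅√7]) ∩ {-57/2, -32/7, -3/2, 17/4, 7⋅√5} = {-32/7, -3/2, 17/4, 7⋅√5}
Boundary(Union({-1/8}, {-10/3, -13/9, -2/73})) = {-10/3, -13/9, -1/8, -2/73}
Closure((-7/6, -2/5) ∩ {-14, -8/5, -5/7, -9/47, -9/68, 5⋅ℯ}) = {-5/7}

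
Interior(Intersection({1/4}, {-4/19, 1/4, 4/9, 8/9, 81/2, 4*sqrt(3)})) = EmptySet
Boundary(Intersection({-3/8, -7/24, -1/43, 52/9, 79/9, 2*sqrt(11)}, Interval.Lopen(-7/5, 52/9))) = {-3/8, -7/24, -1/43, 52/9}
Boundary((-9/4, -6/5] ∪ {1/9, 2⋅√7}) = {-9/4, -6/5, 1/9, 2⋅√7}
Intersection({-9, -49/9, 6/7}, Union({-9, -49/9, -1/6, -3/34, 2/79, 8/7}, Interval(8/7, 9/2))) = {-9, -49/9}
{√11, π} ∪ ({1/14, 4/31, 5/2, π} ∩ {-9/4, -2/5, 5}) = {√11, π}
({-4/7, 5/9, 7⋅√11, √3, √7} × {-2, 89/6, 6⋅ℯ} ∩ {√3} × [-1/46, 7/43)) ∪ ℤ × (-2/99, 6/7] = ℤ × (-2/99, 6/7]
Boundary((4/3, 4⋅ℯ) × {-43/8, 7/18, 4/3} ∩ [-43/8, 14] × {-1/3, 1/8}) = ∅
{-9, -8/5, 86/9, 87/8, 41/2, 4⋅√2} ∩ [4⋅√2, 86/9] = {86/9, 4⋅√2}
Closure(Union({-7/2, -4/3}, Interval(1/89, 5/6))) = Union({-7/2, -4/3}, Interval(1/89, 5/6))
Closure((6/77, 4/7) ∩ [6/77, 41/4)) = [6/77, 4/7]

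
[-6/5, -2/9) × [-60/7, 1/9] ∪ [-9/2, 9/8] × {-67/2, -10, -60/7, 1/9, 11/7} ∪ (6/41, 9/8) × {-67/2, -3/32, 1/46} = ((6/41, 9/8) × {-67/2, -3/32, 1/46}) ∪ ([-6/5, -2/9) × [-60/7, 1/9]) ∪ ([-9/2, 9/8] × {-67/2, -10, -60/7, 1/9, 11/7})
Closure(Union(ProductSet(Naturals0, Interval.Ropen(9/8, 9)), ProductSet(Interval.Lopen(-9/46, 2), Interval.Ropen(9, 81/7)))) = Union(ProductSet({-9/46, 2}, Interval(9, 81/7)), ProductSet(Interval(-9/46, 2), {9, 81/7}), ProductSet(Interval.Lopen(-9/46, 2), Interval.Ropen(9, 81/7)), ProductSet(Naturals0, Interval(9/8, 9)))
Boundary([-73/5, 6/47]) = {-73/5, 6/47}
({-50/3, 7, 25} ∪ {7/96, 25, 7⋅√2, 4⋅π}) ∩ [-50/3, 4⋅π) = {-50/3, 7/96, 7, 7⋅√2}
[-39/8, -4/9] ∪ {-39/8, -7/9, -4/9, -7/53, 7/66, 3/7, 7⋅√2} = [-39/8, -4/9] ∪ {-7/53, 7/66, 3/7, 7⋅√2}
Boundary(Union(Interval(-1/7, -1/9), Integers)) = Union(Complement(Integers, Interval.open(-1/7, -1/9)), {-1/7, -1/9})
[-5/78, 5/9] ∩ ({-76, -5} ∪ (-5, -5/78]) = {-5/78}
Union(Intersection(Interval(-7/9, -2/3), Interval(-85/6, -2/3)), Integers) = Union(Integers, Interval(-7/9, -2/3))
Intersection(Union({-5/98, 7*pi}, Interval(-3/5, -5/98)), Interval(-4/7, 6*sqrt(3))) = Interval(-4/7, -5/98)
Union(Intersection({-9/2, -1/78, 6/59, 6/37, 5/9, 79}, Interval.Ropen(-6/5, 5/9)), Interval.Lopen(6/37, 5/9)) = Union({-1/78, 6/59}, Interval(6/37, 5/9))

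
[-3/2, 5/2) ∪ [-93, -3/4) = [-93, 5/2)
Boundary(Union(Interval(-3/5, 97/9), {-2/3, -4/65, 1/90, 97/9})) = {-2/3, -3/5, 97/9}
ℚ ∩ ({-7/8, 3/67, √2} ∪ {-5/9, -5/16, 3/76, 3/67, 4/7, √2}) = {-7/8, -5/9, -5/16, 3/76, 3/67, 4/7}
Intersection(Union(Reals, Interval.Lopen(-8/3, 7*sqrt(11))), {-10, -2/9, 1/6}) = {-10, -2/9, 1/6}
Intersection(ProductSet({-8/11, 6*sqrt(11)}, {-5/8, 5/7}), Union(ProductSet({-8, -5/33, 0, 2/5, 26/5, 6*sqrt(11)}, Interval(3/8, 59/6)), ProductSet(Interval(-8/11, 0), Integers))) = ProductSet({6*sqrt(11)}, {5/7})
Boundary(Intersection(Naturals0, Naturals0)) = Naturals0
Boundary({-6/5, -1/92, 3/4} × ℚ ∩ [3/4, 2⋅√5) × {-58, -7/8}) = {3/4} × {-58, -7/8}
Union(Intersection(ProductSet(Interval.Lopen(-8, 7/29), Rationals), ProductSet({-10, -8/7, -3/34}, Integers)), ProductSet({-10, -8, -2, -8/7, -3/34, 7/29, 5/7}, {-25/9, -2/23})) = Union(ProductSet({-8/7, -3/34}, Integers), ProductSet({-10, -8, -2, -8/7, -3/34, 7/29, 5/7}, {-25/9, -2/23}))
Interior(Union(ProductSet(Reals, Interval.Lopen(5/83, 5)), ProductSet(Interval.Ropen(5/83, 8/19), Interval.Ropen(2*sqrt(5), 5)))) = ProductSet(Reals, Interval.open(5/83, 5))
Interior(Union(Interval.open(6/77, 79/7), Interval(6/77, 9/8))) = Interval.open(6/77, 79/7)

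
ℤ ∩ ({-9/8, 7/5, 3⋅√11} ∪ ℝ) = ℤ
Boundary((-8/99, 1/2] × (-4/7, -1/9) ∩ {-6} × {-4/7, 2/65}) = ∅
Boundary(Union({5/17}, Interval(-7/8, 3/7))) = {-7/8, 3/7}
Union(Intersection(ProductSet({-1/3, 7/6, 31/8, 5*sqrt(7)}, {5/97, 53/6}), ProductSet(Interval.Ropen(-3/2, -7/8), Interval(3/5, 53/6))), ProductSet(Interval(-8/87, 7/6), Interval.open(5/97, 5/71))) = ProductSet(Interval(-8/87, 7/6), Interval.open(5/97, 5/71))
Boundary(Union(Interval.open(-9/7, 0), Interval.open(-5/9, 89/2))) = {-9/7, 89/2}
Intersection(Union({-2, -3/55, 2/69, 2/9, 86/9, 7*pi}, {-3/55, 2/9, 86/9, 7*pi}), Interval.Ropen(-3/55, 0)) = {-3/55}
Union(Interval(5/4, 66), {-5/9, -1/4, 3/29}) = Union({-5/9, -1/4, 3/29}, Interval(5/4, 66))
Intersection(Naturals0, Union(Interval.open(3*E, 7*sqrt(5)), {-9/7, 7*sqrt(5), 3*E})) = Range(9, 16, 1)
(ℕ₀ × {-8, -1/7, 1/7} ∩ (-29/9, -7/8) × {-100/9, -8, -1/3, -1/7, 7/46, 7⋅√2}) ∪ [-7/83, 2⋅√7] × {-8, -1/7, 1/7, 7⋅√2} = [-7/83, 2⋅√7] × {-8, -1/7, 1/7, 7⋅√2}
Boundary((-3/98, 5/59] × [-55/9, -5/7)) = ({-3/98, 5/59} × [-55/9, -5/7]) ∪ ([-3/98, 5/59] × {-55/9, -5/7})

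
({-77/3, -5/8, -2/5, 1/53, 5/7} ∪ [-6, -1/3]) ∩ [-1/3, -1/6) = {-1/3}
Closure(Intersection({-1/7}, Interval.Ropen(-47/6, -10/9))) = EmptySet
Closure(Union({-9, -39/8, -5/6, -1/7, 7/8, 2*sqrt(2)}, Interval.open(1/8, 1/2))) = Union({-9, -39/8, -5/6, -1/7, 7/8, 2*sqrt(2)}, Interval(1/8, 1/2))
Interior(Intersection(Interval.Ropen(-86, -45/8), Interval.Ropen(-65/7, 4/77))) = Interval.open(-65/7, -45/8)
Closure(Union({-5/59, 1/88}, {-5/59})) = {-5/59, 1/88}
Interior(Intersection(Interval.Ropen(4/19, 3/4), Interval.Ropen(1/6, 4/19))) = EmptySet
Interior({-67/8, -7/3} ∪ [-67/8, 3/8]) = (-67/8, 3/8)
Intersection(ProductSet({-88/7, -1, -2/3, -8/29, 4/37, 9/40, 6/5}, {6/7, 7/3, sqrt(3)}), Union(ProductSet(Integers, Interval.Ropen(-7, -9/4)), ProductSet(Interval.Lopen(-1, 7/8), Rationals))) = ProductSet({-2/3, -8/29, 4/37, 9/40}, {6/7, 7/3})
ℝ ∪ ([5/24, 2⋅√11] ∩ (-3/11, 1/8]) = ℝ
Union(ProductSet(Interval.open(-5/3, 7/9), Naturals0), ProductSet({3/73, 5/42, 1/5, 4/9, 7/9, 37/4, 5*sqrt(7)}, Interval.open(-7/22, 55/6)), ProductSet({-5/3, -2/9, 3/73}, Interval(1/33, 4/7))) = Union(ProductSet({-5/3, -2/9, 3/73}, Interval(1/33, 4/7)), ProductSet({3/73, 5/42, 1/5, 4/9, 7/9, 37/4, 5*sqrt(7)}, Interval.open(-7/22, 55/6)), ProductSet(Interval.open(-5/3, 7/9), Naturals0))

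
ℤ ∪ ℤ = ℤ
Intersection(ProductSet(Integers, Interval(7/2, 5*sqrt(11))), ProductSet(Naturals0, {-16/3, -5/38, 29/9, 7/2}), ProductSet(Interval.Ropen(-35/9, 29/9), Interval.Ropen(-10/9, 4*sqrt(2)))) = ProductSet(Range(0, 4, 1), {7/2})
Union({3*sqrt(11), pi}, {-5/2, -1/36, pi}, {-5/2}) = {-5/2, -1/36, 3*sqrt(11), pi}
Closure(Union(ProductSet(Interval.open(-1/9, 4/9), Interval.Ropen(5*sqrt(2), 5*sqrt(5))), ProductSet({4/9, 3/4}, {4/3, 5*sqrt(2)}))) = Union(ProductSet({-1/9, 4/9}, Interval(5*sqrt(2), 5*sqrt(5))), ProductSet({4/9, 3/4}, {4/3, 5*sqrt(2)}), ProductSet(Interval(-1/9, 4/9), {5*sqrt(2), 5*sqrt(5)}), ProductSet(Interval.open(-1/9, 4/9), Interval.Ropen(5*sqrt(2), 5*sqrt(5))))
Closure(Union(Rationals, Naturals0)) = Reals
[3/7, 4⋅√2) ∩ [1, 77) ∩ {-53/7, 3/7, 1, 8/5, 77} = {1, 8/5}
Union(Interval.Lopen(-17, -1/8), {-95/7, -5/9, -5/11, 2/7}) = Union({2/7}, Interval.Lopen(-17, -1/8))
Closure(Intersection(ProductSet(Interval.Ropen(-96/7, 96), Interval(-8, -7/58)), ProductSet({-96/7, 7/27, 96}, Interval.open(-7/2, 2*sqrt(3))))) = ProductSet({-96/7, 7/27}, Interval(-7/2, -7/58))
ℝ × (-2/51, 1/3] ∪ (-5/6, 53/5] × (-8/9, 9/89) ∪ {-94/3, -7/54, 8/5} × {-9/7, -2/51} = (ℝ × (-2/51, 1/3]) ∪ ({-94/3, -7/54, 8/5} × {-9/7, -2/51}) ∪ ((-5/6, 53/5] × (-8/9, 9/89))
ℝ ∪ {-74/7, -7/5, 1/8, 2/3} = ℝ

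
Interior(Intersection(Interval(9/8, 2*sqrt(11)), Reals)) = Interval.open(9/8, 2*sqrt(11))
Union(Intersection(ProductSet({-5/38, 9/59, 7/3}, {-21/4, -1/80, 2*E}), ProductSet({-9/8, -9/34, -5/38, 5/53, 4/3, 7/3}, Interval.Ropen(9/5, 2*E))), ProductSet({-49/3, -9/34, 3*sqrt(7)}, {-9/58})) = ProductSet({-49/3, -9/34, 3*sqrt(7)}, {-9/58})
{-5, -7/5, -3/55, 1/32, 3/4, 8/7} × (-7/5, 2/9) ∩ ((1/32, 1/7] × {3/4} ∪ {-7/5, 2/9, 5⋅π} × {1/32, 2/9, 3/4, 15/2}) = {-7/5} × {1/32}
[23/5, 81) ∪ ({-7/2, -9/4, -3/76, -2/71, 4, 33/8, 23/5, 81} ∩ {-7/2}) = {-7/2} ∪ [23/5, 81)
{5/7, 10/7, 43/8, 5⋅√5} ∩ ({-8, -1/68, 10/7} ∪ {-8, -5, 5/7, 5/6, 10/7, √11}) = {5/7, 10/7}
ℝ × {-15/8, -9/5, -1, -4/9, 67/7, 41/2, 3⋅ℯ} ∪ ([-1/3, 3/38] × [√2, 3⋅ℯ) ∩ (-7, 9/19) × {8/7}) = ℝ × {-15/8, -9/5, -1, -4/9, 67/7, 41/2, 3⋅ℯ}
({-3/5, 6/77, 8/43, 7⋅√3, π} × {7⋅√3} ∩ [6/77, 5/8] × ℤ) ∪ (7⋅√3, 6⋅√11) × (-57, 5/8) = (7⋅√3, 6⋅√11) × (-57, 5/8)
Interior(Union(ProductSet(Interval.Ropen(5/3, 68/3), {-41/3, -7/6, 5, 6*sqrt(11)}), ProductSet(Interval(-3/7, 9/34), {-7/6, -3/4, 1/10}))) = EmptySet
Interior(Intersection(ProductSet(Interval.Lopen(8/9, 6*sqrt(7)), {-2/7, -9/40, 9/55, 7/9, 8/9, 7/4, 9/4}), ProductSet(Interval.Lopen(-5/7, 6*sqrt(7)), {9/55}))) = EmptySet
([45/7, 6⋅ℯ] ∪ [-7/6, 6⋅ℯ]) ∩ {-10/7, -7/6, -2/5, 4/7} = {-7/6, -2/5, 4/7}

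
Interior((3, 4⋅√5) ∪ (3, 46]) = (3, 46)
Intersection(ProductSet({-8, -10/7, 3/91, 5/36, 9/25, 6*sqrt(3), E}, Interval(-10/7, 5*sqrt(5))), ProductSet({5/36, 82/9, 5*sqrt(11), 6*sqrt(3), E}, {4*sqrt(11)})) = EmptySet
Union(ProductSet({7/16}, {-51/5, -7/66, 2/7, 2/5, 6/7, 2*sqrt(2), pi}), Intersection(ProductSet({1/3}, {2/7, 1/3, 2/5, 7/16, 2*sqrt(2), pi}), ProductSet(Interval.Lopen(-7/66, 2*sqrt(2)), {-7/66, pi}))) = Union(ProductSet({1/3}, {pi}), ProductSet({7/16}, {-51/5, -7/66, 2/7, 2/5, 6/7, 2*sqrt(2), pi}))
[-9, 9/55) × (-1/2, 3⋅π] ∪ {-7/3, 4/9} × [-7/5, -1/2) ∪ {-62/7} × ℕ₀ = ({-62/7} × ℕ₀) ∪ ({-7/3, 4/9} × [-7/5, -1/2)) ∪ ([-9, 9/55) × (-1/2, 3⋅π])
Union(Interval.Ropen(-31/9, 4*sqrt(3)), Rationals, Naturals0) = Union(Interval.Ropen(-31/9, 4*sqrt(3)), Rationals)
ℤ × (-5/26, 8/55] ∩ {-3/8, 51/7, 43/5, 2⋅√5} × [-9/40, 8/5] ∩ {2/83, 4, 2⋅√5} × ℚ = ∅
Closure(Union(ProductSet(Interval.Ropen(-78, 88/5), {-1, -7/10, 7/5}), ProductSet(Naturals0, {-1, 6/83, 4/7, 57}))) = Union(ProductSet(Interval(-78, 88/5), {-1, -7/10, 7/5}), ProductSet(Naturals0, {-1, 6/83, 4/7, 57}))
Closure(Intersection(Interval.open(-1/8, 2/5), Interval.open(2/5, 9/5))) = EmptySet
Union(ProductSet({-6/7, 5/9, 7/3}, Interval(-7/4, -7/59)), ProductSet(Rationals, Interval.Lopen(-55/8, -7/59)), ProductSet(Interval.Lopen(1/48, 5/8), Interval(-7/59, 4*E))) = Union(ProductSet(Interval.Lopen(1/48, 5/8), Interval(-7/59, 4*E)), ProductSet(Rationals, Interval.Lopen(-55/8, -7/59)))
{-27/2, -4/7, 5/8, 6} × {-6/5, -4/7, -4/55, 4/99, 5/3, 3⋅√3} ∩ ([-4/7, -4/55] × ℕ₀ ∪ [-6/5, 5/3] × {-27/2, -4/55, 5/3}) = {-4/7, 5/8} × {-4/55, 5/3}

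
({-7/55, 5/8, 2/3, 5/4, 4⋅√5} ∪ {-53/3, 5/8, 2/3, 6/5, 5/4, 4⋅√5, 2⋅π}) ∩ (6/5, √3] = {5/4}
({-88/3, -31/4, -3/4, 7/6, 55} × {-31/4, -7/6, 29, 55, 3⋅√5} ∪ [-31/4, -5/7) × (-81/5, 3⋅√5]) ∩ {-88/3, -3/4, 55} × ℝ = ({-3/4} × (-81/5, 3⋅√5]) ∪ ({-88/3, -3/4, 55} × {-31/4, -7/6, 29, 55, 3⋅√5})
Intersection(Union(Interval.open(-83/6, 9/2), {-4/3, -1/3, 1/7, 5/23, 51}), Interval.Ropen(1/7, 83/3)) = Interval.Ropen(1/7, 9/2)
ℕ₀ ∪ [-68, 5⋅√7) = [-68, 5⋅√7) ∪ ℕ₀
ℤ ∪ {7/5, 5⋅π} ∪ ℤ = ℤ ∪ {7/5, 5⋅π}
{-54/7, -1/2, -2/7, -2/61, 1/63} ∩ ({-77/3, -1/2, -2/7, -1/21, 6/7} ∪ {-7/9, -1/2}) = {-1/2, -2/7}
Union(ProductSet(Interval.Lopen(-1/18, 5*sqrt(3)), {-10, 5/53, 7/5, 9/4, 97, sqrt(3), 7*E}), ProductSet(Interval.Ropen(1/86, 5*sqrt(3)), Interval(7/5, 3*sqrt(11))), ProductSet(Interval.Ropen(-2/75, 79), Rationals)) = Union(ProductSet(Interval.Lopen(-1/18, 5*sqrt(3)), {-10, 5/53, 7/5, 9/4, 97, sqrt(3), 7*E}), ProductSet(Interval.Ropen(-2/75, 79), Rationals), ProductSet(Interval.Ropen(1/86, 5*sqrt(3)), Interval(7/5, 3*sqrt(11))))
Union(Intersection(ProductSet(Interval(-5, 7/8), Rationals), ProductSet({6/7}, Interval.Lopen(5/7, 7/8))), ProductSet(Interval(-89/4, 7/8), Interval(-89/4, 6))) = ProductSet(Interval(-89/4, 7/8), Interval(-89/4, 6))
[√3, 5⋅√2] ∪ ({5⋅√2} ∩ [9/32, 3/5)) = [√3, 5⋅√2]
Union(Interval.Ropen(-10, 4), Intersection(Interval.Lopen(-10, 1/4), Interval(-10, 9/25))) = Interval.Ropen(-10, 4)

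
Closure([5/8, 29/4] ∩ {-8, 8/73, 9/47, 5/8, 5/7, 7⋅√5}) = {5/8, 5/7}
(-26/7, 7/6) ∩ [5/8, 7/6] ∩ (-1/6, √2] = [5/8, 7/6)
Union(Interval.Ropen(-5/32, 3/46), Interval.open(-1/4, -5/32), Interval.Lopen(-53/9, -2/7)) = Union(Interval.Lopen(-53/9, -2/7), Interval.open(-1/4, 3/46))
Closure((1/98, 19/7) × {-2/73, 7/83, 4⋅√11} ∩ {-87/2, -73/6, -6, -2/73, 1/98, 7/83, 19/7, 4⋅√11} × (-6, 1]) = {7/83} × {-2/73, 7/83}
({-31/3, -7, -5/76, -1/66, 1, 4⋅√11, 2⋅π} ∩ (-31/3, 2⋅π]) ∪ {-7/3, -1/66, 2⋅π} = {-7, -7/3, -5/76, -1/66, 1, 2⋅π}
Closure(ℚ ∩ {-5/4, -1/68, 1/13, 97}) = {-5/4, -1/68, 1/13, 97}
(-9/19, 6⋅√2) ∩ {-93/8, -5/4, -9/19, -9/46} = {-9/46}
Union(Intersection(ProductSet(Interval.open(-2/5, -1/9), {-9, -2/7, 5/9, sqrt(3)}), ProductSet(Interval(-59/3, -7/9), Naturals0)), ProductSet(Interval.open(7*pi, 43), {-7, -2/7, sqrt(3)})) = ProductSet(Interval.open(7*pi, 43), {-7, -2/7, sqrt(3)})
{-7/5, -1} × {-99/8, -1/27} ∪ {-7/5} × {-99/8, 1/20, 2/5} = ({-7/5} × {-99/8, 1/20, 2/5}) ∪ ({-7/5, -1} × {-99/8, -1/27})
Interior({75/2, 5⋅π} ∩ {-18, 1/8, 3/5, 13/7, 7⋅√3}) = ∅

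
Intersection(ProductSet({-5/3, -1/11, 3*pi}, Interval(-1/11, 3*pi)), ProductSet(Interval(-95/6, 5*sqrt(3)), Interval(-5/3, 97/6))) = ProductSet({-5/3, -1/11}, Interval(-1/11, 3*pi))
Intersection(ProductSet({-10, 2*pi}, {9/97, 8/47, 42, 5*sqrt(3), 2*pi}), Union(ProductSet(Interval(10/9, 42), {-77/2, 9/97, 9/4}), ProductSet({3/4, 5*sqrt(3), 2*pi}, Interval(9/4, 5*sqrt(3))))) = ProductSet({2*pi}, {9/97, 5*sqrt(3), 2*pi})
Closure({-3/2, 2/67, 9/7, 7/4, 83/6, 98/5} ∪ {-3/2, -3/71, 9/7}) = {-3/2, -3/71, 2/67, 9/7, 7/4, 83/6, 98/5}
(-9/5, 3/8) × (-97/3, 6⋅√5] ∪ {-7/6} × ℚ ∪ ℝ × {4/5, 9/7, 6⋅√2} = ({-7/6} × ℚ) ∪ (ℝ × {4/5, 9/7, 6⋅√2}) ∪ ((-9/5, 3/8) × (-97/3, 6⋅√5])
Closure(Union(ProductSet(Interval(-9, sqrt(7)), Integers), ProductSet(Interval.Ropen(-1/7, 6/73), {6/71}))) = Union(ProductSet(Interval(-9, sqrt(7)), Integers), ProductSet(Interval(-1/7, 6/73), {6/71}))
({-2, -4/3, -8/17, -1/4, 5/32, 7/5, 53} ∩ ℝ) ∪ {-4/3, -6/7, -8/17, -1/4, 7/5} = {-2, -4/3, -6/7, -8/17, -1/4, 5/32, 7/5, 53}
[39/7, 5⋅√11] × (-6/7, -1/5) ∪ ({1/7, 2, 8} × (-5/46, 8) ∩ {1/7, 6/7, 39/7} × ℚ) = ({1/7} × (ℚ ∩ (-5/46, 8))) ∪ ([39/7, 5⋅√11] × (-6/7, -1/5))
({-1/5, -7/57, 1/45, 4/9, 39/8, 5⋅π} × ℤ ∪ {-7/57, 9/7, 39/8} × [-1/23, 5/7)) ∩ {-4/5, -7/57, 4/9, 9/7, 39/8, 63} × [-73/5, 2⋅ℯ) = ({-7/57, 4/9, 39/8} × {-14, -13, …, 5}) ∪ ({-7/57, 9/7, 39/8} × [-1/23, 5/7))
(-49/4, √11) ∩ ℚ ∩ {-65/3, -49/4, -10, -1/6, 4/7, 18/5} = {-10, -1/6, 4/7}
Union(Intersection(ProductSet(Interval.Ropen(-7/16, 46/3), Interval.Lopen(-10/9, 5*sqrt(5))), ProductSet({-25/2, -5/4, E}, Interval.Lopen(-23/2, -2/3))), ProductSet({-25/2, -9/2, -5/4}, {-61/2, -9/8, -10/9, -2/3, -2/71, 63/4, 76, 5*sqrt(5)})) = Union(ProductSet({E}, Interval.Lopen(-10/9, -2/3)), ProductSet({-25/2, -9/2, -5/4}, {-61/2, -9/8, -10/9, -2/3, -2/71, 63/4, 76, 5*sqrt(5)}))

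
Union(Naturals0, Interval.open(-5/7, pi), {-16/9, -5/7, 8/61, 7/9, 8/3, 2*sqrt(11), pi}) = Union({-16/9, 2*sqrt(11)}, Interval(-5/7, pi), Naturals0)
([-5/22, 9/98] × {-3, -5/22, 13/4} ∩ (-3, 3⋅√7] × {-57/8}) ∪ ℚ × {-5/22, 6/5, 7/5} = ℚ × {-5/22, 6/5, 7/5}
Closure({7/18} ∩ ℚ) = {7/18}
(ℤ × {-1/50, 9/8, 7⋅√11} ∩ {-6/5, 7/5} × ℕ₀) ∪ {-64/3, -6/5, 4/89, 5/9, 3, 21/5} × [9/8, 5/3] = {-64/3, -6/5, 4/89, 5/9, 3, 21/5} × [9/8, 5/3]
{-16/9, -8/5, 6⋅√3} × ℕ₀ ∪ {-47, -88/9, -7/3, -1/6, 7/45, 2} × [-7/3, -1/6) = ({-16/9, -8/5, 6⋅√3} × ℕ₀) ∪ ({-47, -88/9, -7/3, -1/6, 7/45, 2} × [-7/3, -1/6))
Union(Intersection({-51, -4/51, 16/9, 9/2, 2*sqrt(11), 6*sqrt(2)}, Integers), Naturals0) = Union({-51}, Naturals0)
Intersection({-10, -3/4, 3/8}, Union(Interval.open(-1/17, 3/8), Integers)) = {-10}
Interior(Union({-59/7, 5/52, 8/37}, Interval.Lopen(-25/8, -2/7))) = Interval.open(-25/8, -2/7)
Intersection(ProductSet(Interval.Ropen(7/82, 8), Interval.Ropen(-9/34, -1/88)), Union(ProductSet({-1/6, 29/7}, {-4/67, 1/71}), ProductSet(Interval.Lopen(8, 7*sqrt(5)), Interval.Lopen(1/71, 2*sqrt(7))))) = ProductSet({29/7}, {-4/67})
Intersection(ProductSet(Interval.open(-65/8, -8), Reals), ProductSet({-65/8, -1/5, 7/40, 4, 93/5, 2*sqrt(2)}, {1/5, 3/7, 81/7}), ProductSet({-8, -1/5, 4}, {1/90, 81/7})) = EmptySet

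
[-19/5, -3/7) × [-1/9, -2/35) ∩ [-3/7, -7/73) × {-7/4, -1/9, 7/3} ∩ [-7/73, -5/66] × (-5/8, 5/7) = ∅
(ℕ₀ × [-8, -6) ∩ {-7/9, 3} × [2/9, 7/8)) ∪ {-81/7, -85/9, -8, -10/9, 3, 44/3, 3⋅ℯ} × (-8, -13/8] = {-81/7, -85/9, -8, -10/9, 3, 44/3, 3⋅ℯ} × (-8, -13/8]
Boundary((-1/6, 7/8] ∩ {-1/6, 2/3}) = {2/3}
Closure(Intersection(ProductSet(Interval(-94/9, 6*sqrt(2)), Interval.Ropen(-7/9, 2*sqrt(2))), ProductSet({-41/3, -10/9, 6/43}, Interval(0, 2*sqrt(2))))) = ProductSet({-10/9, 6/43}, Interval(0, 2*sqrt(2)))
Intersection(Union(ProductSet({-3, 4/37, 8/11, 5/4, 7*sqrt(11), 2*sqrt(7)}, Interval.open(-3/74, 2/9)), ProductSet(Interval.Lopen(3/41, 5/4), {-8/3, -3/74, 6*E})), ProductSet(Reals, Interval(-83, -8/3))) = ProductSet(Interval.Lopen(3/41, 5/4), {-8/3})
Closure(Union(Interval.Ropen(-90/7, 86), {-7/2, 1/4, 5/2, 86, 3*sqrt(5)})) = Interval(-90/7, 86)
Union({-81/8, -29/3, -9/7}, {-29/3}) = {-81/8, -29/3, -9/7}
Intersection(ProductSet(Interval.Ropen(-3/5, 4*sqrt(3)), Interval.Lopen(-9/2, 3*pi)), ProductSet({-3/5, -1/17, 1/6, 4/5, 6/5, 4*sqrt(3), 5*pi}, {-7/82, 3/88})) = ProductSet({-3/5, -1/17, 1/6, 4/5, 6/5}, {-7/82, 3/88})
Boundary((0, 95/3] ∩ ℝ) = {0, 95/3}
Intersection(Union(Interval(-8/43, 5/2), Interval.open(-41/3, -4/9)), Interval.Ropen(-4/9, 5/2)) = Interval.Ropen(-8/43, 5/2)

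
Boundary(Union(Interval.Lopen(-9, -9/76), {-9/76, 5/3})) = {-9, -9/76, 5/3}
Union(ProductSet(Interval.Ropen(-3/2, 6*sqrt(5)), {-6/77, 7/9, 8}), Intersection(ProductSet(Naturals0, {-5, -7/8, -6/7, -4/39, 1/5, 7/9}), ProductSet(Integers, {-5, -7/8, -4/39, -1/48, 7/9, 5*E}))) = Union(ProductSet(Interval.Ropen(-3/2, 6*sqrt(5)), {-6/77, 7/9, 8}), ProductSet(Naturals0, {-5, -7/8, -4/39, 7/9}))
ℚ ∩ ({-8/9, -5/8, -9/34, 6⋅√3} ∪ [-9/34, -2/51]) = {-8/9, -5/8} ∪ (ℚ ∩ [-9/34, -2/51])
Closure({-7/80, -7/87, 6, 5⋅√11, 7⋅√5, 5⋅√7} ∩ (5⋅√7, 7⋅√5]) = {7⋅√5}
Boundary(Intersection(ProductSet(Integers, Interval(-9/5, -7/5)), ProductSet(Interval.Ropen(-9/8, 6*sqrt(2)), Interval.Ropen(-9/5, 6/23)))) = ProductSet(Range(-1, 9, 1), Interval(-9/5, -7/5))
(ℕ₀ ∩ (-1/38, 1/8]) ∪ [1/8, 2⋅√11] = {0} ∪ [1/8, 2⋅√11]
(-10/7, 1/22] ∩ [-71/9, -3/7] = (-10/7, -3/7]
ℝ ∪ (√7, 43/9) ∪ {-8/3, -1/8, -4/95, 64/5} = (-∞, ∞)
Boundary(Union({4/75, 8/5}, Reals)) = EmptySet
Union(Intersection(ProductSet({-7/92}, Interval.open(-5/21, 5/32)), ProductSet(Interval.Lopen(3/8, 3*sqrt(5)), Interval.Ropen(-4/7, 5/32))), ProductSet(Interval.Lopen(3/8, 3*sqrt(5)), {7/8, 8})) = ProductSet(Interval.Lopen(3/8, 3*sqrt(5)), {7/8, 8})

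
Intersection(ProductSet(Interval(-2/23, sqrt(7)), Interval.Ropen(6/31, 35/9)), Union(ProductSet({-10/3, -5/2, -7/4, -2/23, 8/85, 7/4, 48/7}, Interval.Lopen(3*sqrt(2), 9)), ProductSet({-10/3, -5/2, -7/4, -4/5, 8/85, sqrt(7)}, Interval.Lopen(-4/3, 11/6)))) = ProductSet({8/85, sqrt(7)}, Interval(6/31, 11/6))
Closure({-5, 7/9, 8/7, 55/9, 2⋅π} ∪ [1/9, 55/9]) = {-5, 2⋅π} ∪ [1/9, 55/9]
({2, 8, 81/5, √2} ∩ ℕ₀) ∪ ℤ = ℤ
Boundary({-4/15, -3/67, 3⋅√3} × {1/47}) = {-4/15, -3/67, 3⋅√3} × {1/47}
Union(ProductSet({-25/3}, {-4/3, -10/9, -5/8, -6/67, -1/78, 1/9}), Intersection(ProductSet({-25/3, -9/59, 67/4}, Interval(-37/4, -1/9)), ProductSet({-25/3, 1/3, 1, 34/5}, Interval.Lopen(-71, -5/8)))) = ProductSet({-25/3}, Union({-6/67, -1/78, 1/9}, Interval(-37/4, -5/8)))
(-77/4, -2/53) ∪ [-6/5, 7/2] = (-77/4, 7/2]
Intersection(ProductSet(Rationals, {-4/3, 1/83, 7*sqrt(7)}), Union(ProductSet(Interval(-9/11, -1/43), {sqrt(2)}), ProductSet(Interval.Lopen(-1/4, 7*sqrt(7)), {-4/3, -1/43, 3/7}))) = ProductSet(Intersection(Interval.Lopen(-1/4, 7*sqrt(7)), Rationals), {-4/3})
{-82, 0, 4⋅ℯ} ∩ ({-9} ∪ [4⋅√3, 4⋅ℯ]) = {4⋅ℯ}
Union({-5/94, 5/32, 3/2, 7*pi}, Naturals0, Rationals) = Union({7*pi}, Rationals)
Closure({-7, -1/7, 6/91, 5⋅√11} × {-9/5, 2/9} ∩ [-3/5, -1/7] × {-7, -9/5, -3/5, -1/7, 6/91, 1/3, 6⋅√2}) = {-1/7} × {-9/5}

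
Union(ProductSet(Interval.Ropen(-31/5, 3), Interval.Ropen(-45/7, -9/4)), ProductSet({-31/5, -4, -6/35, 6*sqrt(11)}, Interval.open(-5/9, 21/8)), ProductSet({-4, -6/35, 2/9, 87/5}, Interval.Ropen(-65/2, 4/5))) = Union(ProductSet({-31/5, -4, -6/35, 6*sqrt(11)}, Interval.open(-5/9, 21/8)), ProductSet({-4, -6/35, 2/9, 87/5}, Interval.Ropen(-65/2, 4/5)), ProductSet(Interval.Ropen(-31/5, 3), Interval.Ropen(-45/7, -9/4)))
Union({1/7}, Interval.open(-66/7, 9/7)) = Interval.open(-66/7, 9/7)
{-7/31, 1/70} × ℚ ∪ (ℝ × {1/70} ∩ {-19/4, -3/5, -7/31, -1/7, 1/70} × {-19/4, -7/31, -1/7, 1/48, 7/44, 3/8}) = {-7/31, 1/70} × ℚ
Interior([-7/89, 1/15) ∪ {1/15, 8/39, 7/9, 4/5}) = (-7/89, 1/15)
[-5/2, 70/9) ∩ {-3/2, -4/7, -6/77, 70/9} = {-3/2, -4/7, -6/77}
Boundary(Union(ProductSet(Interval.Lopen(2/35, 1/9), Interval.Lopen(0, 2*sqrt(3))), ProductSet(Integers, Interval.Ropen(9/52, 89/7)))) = Union(ProductSet(Complement(Integers, Interval.open(2/35, 1/9)), Interval(9/52, 89/7)), ProductSet({2/35, 1/9}, Interval(0, 2*sqrt(3))), ProductSet(Integers, Interval(2*sqrt(3), 89/7)), ProductSet(Interval(2/35, 1/9), {0, 2*sqrt(3)}))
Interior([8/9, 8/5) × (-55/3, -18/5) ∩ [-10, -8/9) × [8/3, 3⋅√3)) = ∅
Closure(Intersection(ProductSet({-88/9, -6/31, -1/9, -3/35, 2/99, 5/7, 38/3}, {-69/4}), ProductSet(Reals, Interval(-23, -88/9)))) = ProductSet({-88/9, -6/31, -1/9, -3/35, 2/99, 5/7, 38/3}, {-69/4})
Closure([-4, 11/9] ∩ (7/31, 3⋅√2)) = [7/31, 11/9]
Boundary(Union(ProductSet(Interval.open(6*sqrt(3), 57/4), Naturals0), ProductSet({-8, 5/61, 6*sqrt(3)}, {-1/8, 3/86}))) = Union(ProductSet({-8, 5/61, 6*sqrt(3)}, {-1/8, 3/86}), ProductSet(Interval(6*sqrt(3), 57/4), Naturals0))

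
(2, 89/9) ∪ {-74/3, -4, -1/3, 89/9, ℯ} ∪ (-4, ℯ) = {-74/3} ∪ [-4, 89/9]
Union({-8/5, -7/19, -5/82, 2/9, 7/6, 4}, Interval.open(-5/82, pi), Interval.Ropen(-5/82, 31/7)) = Union({-8/5, -7/19}, Interval.Ropen(-5/82, 31/7))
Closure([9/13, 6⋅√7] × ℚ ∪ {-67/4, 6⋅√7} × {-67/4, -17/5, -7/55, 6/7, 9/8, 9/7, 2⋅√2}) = ([9/13, 6⋅√7] × ℝ) ∪ ({-67/4, 6⋅√7} × {-67/4, -17/5, -7/55, 6/7, 9/8, 9/7, 2⋅√2})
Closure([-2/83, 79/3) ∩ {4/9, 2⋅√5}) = {4/9, 2⋅√5}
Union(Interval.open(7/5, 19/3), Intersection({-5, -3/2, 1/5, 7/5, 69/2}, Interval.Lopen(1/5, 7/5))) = Interval.Ropen(7/5, 19/3)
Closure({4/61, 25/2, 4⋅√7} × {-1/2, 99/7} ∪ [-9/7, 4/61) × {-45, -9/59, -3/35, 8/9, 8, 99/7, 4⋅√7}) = ({4/61, 25/2, 4⋅√7} × {-1/2, 99/7}) ∪ ([-9/7, 4/61] × {-45, -9/59, -3/35, 8/9, 8, 99/7, 4⋅√7})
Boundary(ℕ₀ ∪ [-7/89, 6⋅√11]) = {-7/89, 6⋅√11} ∪ (ℕ₀ \ (-7/89, 6⋅√11))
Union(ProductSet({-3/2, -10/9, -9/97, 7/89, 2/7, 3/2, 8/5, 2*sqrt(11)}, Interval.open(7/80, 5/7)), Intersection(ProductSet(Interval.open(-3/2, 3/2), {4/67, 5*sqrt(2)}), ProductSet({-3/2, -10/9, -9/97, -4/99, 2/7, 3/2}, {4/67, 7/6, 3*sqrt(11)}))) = Union(ProductSet({-10/9, -9/97, -4/99, 2/7}, {4/67}), ProductSet({-3/2, -10/9, -9/97, 7/89, 2/7, 3/2, 8/5, 2*sqrt(11)}, Interval.open(7/80, 5/7)))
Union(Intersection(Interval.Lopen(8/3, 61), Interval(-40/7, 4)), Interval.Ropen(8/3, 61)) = Interval.Ropen(8/3, 61)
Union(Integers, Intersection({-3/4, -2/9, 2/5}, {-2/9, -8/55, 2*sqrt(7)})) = Union({-2/9}, Integers)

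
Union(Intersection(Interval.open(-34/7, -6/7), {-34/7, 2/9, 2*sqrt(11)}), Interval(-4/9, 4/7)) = Interval(-4/9, 4/7)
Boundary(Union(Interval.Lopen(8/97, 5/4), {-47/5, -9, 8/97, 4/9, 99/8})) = {-47/5, -9, 8/97, 5/4, 99/8}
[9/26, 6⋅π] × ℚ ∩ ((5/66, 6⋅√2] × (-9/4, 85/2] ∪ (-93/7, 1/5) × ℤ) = [9/26, 6⋅√2] × (ℚ ∩ (-9/4, 85/2])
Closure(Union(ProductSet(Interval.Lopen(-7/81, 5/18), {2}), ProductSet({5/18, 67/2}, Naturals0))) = Union(ProductSet({5/18, 67/2}, Naturals0), ProductSet(Interval(-7/81, 5/18), {2}))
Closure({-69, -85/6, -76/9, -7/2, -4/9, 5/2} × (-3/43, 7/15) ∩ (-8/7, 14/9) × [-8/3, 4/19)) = {-4/9} × [-3/43, 4/19]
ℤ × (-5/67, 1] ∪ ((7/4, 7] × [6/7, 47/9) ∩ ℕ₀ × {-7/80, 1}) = ℤ × (-5/67, 1]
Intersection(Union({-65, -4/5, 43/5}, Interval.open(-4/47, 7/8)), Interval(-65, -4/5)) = {-65, -4/5}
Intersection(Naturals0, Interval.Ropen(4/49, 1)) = EmptySet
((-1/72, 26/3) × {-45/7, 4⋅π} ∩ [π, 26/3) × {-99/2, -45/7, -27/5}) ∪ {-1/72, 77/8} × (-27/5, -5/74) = ([π, 26/3) × {-45/7}) ∪ ({-1/72, 77/8} × (-27/5, -5/74))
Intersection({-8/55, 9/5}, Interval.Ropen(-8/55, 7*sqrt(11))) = {-8/55, 9/5}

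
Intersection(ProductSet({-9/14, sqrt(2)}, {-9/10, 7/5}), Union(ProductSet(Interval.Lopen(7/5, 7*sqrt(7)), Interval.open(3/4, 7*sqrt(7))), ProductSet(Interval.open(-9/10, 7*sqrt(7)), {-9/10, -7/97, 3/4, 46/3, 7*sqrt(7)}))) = Union(ProductSet({sqrt(2)}, {7/5}), ProductSet({-9/14, sqrt(2)}, {-9/10}))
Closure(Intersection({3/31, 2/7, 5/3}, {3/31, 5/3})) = {3/31, 5/3}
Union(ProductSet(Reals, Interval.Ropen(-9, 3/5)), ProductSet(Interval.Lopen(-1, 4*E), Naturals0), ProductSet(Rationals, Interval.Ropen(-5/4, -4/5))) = Union(ProductSet(Interval.Lopen(-1, 4*E), Naturals0), ProductSet(Reals, Interval.Ropen(-9, 3/5)))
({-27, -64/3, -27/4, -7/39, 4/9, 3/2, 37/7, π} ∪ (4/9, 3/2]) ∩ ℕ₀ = {1}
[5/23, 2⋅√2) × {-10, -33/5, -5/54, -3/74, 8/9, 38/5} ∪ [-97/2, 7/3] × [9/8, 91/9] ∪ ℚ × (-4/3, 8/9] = (ℚ × (-4/3, 8/9]) ∪ ([-97/2, 7/3] × [9/8, 91/9]) ∪ ([5/23, 2⋅√2) × {-10, -33/5, -5/54, -3/74, 8/9, 38/5})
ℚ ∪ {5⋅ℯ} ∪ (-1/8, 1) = ℚ ∪ [-1/8, 1] ∪ {5⋅ℯ}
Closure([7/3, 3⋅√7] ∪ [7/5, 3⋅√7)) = [7/5, 3⋅√7]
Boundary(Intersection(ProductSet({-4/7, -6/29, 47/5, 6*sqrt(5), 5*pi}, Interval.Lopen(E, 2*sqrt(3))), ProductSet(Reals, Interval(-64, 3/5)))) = EmptySet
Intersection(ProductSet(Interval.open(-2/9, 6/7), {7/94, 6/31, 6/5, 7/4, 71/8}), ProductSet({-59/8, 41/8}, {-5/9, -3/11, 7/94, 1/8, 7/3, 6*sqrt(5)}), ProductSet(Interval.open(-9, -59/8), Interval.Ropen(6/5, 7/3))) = EmptySet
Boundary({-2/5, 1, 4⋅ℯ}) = {-2/5, 1, 4⋅ℯ}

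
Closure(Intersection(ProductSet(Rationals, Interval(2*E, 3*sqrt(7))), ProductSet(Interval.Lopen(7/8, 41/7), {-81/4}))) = EmptySet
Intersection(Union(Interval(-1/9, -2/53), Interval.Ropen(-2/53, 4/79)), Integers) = Range(0, 1, 1)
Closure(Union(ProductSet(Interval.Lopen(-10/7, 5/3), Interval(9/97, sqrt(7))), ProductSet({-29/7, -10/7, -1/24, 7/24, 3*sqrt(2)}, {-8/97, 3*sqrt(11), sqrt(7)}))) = Union(ProductSet({-29/7, -10/7, -1/24, 7/24, 3*sqrt(2)}, {-8/97, 3*sqrt(11), sqrt(7)}), ProductSet(Interval(-10/7, 5/3), Interval(9/97, sqrt(7))))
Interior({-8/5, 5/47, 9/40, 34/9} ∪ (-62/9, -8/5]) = (-62/9, -8/5)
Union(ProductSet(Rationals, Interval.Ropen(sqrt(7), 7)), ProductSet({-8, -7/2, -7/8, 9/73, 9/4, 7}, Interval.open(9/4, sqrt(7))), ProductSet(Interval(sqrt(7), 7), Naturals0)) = Union(ProductSet({-8, -7/2, -7/8, 9/73, 9/4, 7}, Interval.open(9/4, sqrt(7))), ProductSet(Interval(sqrt(7), 7), Naturals0), ProductSet(Rationals, Interval.Ropen(sqrt(7), 7)))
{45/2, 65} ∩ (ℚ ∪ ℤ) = {45/2, 65}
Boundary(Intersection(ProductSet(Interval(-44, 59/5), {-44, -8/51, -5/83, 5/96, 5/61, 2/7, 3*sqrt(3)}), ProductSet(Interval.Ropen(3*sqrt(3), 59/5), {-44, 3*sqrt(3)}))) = ProductSet(Interval(3*sqrt(3), 59/5), {-44, 3*sqrt(3)})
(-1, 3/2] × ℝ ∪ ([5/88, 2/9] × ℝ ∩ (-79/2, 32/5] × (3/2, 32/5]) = (-1, 3/2] × ℝ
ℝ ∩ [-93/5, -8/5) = [-93/5, -8/5)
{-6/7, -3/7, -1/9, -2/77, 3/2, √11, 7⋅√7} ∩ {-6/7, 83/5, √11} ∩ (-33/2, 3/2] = {-6/7}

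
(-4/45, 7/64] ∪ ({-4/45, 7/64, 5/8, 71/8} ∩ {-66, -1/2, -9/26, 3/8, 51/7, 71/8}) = (-4/45, 7/64] ∪ {71/8}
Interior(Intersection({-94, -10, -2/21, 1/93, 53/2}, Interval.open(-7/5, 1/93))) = EmptySet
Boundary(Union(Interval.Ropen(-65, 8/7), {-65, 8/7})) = {-65, 8/7}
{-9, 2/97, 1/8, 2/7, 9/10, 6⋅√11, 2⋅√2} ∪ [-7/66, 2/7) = {-9, 9/10, 6⋅√11, 2⋅√2} ∪ [-7/66, 2/7]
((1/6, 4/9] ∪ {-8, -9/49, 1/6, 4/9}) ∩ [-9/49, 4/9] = {-9/49} ∪ [1/6, 4/9]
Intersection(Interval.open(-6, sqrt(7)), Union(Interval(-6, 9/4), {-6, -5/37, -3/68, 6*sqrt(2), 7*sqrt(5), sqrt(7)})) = Interval.Lopen(-6, 9/4)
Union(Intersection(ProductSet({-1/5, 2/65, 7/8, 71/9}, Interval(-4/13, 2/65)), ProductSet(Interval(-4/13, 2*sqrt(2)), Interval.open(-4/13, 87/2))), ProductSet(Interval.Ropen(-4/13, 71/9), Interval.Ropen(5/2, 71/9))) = Union(ProductSet({-1/5, 2/65, 7/8}, Interval.Lopen(-4/13, 2/65)), ProductSet(Interval.Ropen(-4/13, 71/9), Interval.Ropen(5/2, 71/9)))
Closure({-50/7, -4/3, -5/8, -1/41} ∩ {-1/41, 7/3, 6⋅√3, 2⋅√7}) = {-1/41}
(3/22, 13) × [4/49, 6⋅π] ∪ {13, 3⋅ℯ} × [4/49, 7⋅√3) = ((3/22, 13) × [4/49, 6⋅π]) ∪ ({13, 3⋅ℯ} × [4/49, 7⋅√3))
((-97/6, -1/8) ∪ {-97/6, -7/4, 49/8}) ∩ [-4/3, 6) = [-4/3, -1/8)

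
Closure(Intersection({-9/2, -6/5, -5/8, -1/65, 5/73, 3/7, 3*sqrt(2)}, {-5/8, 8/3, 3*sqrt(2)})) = {-5/8, 3*sqrt(2)}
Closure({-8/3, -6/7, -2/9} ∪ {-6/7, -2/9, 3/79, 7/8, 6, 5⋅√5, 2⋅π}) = {-8/3, -6/7, -2/9, 3/79, 7/8, 6, 5⋅√5, 2⋅π}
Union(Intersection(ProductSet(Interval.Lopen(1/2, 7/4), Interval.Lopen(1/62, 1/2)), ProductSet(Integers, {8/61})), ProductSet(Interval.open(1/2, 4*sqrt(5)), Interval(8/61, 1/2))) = ProductSet(Interval.open(1/2, 4*sqrt(5)), Interval(8/61, 1/2))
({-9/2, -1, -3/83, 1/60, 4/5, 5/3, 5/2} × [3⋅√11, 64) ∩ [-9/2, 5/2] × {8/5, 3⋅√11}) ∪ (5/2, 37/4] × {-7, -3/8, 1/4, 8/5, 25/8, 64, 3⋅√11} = ({-9/2, -1, -3/83, 1/60, 4/5, 5/3, 5/2} × {3⋅√11}) ∪ ((5/2, 37/4] × {-7, -3/8, 1/4, 8/5, 25/8, 64, 3⋅√11})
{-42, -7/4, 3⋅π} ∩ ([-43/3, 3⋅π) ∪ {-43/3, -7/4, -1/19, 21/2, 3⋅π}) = {-7/4, 3⋅π}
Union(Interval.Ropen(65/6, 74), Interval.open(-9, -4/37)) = Union(Interval.open(-9, -4/37), Interval.Ropen(65/6, 74))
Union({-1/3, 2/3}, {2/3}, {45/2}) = {-1/3, 2/3, 45/2}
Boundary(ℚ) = ℝ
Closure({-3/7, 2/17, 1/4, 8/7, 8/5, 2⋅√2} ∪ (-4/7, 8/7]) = [-4/7, 8/7] ∪ {8/5, 2⋅√2}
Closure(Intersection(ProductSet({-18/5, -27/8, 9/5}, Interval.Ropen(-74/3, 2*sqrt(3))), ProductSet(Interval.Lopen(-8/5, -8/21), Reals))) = EmptySet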